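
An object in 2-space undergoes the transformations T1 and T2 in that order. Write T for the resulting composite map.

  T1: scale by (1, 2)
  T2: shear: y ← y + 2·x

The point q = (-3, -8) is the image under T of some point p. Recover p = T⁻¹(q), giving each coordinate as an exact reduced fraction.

p = (-3, -1)

T1 = [1 0 0; 0 2 0; 0 0 1]
T2·T1 = [1 0 0; 2 2 0; 0 0 1]
det M = 2; M⁻¹ = [1 0 0; -1 1/2 0; 0 0 1]
M⁻¹ · (-3, -8)ᵀ = (-3, -1)ᵀ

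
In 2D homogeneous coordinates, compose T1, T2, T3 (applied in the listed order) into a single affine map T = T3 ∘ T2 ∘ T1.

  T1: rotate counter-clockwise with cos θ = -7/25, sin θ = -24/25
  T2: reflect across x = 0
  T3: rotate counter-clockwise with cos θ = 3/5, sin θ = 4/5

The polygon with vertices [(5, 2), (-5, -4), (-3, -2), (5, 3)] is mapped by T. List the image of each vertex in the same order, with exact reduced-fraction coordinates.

T1 rotate counter-clockwise with cos θ = -7/25, sin θ = -24/25: (5, 2) → (13/25, -134/25); (-5, -4) → (-61/25, 148/25); (-3, -2) → (-27/25, 86/25); (5, 3) → (37/25, -141/25)
T2 reflect across x = 0: (13/25, -134/25) → (-13/25, -134/25); (-61/25, 148/25) → (61/25, 148/25); (-27/25, 86/25) → (27/25, 86/25); (37/25, -141/25) → (-37/25, -141/25)
T3 rotate counter-clockwise with cos θ = 3/5, sin θ = 4/5: (-13/25, -134/25) → (497/125, -454/125); (61/25, 148/25) → (-409/125, 688/125); (27/25, 86/25) → (-263/125, 366/125); (-37/25, -141/25) → (453/125, -571/125)

image vertices: (497/125, -454/125), (-409/125, 688/125), (-263/125, 366/125), (453/125, -571/125)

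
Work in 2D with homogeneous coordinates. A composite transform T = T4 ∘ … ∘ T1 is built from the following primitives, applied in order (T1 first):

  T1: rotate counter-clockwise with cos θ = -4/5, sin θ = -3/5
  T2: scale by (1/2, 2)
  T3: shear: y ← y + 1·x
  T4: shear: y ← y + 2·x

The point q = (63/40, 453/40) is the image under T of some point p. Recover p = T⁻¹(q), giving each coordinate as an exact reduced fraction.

T1 = [-4/5 3/5 0; -3/5 -4/5 0; 0 0 1]
T2·T1 = [-2/5 3/10 0; -6/5 -8/5 0; 0 0 1]
T3·…·T1 = [-2/5 3/10 0; -8/5 -13/10 0; 0 0 1]
T4·…·T1 = [-2/5 3/10 0; -12/5 -7/10 0; 0 0 1]
det M = 1; M⁻¹ = [-7/10 -3/10 0; 12/5 -2/5 0; 0 0 1]
M⁻¹ · (63/40, 453/40)ᵀ = (-9/2, -3/4)ᵀ

p = (-9/2, -3/4)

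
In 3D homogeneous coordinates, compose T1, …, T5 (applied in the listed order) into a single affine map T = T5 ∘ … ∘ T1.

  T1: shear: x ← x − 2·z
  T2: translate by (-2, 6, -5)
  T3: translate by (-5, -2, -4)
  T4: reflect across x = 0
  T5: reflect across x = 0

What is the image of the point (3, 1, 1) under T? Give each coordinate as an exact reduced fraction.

T1 shear: x ← x − 2·z: (3, 1, 1) → (1, 1, 1)
T2 translate by (-2, 6, -5): (1, 1, 1) → (-1, 7, -4)
T3 translate by (-5, -2, -4): (-1, 7, -4) → (-6, 5, -8)
T4 reflect across x = 0: (-6, 5, -8) → (6, 5, -8)
T5 reflect across x = 0: (6, 5, -8) → (-6, 5, -8)

T(p) = (-6, 5, -8)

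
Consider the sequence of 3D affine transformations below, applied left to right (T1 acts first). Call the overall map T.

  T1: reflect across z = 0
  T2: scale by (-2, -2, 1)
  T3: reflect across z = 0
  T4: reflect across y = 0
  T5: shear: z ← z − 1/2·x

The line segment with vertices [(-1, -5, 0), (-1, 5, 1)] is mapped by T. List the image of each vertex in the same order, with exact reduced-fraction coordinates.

image vertices: (2, -10, -1), (2, 10, 0)

T1 reflect across z = 0: (-1, -5, 0) → (-1, -5, 0); (-1, 5, 1) → (-1, 5, -1)
T2 scale by (-2, -2, 1): (-1, -5, 0) → (2, 10, 0); (-1, 5, -1) → (2, -10, -1)
T3 reflect across z = 0: (2, 10, 0) → (2, 10, 0); (2, -10, -1) → (2, -10, 1)
T4 reflect across y = 0: (2, 10, 0) → (2, -10, 0); (2, -10, 1) → (2, 10, 1)
T5 shear: z ← z − 1/2·x: (2, -10, 0) → (2, -10, -1); (2, 10, 1) → (2, 10, 0)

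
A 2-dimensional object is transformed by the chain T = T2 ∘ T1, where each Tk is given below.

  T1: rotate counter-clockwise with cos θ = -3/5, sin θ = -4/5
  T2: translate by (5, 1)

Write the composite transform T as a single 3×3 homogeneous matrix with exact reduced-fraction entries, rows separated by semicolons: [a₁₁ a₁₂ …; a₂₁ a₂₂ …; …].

T1 = [-3/5 4/5 0; -4/5 -3/5 0; 0 0 1]
T2·T1 = [-3/5 4/5 5; -4/5 -3/5 1; 0 0 1]

T = [-3/5 4/5 5; -4/5 -3/5 1; 0 0 1]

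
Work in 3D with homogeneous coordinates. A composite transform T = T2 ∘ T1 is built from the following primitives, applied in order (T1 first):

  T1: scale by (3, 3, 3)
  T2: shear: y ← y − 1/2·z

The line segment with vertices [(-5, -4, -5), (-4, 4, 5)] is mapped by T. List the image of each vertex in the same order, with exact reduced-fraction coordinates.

T1 scale by (3, 3, 3): (-5, -4, -5) → (-15, -12, -15); (-4, 4, 5) → (-12, 12, 15)
T2 shear: y ← y − 1/2·z: (-15, -12, -15) → (-15, -9/2, -15); (-12, 12, 15) → (-12, 9/2, 15)

image vertices: (-15, -9/2, -15), (-12, 9/2, 15)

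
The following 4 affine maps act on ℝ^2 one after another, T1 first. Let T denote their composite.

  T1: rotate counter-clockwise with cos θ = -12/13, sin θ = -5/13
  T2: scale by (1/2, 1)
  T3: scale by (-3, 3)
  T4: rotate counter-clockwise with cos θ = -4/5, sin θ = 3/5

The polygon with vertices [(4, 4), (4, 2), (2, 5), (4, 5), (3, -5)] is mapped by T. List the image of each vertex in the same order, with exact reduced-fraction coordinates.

T1 rotate counter-clockwise with cos θ = -12/13, sin θ = -5/13: (4, 4) → (-28/13, -68/13); (4, 2) → (-38/13, -44/13); (2, 5) → (1/13, -70/13); (4, 5) → (-23/13, -80/13); (3, -5) → (-61/13, 45/13)
T2 scale by (1/2, 1): (-28/13, -68/13) → (-14/13, -68/13); (-38/13, -44/13) → (-19/13, -44/13); (1/13, -70/13) → (1/26, -70/13); (-23/13, -80/13) → (-23/26, -80/13); (-61/13, 45/13) → (-61/26, 45/13)
T3 scale by (-3, 3): (-14/13, -68/13) → (42/13, -204/13); (-19/13, -44/13) → (57/13, -132/13); (1/26, -70/13) → (-3/26, -210/13); (-23/26, -80/13) → (69/26, -240/13); (-61/26, 45/13) → (183/26, 135/13)
T4 rotate counter-clockwise with cos θ = -4/5, sin θ = 3/5: (42/13, -204/13) → (444/65, 942/65); (57/13, -132/13) → (168/65, 699/65); (-3/26, -210/13) → (636/65, 1671/130); (69/26, -240/13) → (582/65, 2127/130); (183/26, 135/13) → (-771/65, -531/130)

image vertices: (444/65, 942/65), (168/65, 699/65), (636/65, 1671/130), (582/65, 2127/130), (-771/65, -531/130)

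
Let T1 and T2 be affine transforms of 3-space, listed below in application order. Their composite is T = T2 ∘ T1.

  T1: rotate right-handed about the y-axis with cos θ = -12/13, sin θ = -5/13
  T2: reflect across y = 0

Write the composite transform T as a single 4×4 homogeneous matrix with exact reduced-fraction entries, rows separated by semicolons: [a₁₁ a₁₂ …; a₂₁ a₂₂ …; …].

T = [-12/13 0 -5/13 0; 0 -1 0 0; 5/13 0 -12/13 0; 0 0 0 1]

T1 = [-12/13 0 -5/13 0; 0 1 0 0; 5/13 0 -12/13 0; 0 0 0 1]
T2·T1 = [-12/13 0 -5/13 0; 0 -1 0 0; 5/13 0 -12/13 0; 0 0 0 1]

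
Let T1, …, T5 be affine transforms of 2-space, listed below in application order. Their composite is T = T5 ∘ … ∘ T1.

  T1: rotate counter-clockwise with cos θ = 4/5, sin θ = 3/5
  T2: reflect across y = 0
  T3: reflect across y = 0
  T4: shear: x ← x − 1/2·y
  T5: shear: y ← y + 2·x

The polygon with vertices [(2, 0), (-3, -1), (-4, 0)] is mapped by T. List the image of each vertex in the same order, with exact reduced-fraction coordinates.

T1 rotate counter-clockwise with cos θ = 4/5, sin θ = 3/5: (2, 0) → (8/5, 6/5); (-3, -1) → (-9/5, -13/5); (-4, 0) → (-16/5, -12/5)
T2 reflect across y = 0: (8/5, 6/5) → (8/5, -6/5); (-9/5, -13/5) → (-9/5, 13/5); (-16/5, -12/5) → (-16/5, 12/5)
T3 reflect across y = 0: (8/5, -6/5) → (8/5, 6/5); (-9/5, 13/5) → (-9/5, -13/5); (-16/5, 12/5) → (-16/5, -12/5)
T4 shear: x ← x − 1/2·y: (8/5, 6/5) → (1, 6/5); (-9/5, -13/5) → (-1/2, -13/5); (-16/5, -12/5) → (-2, -12/5)
T5 shear: y ← y + 2·x: (1, 6/5) → (1, 16/5); (-1/2, -13/5) → (-1/2, -18/5); (-2, -12/5) → (-2, -32/5)

image vertices: (1, 16/5), (-1/2, -18/5), (-2, -32/5)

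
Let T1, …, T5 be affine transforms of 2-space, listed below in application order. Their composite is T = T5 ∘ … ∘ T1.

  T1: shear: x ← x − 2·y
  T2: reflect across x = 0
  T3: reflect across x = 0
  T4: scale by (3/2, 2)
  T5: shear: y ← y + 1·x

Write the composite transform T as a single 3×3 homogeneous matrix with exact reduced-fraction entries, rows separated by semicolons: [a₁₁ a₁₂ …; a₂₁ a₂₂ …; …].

T1 = [1 -2 0; 0 1 0; 0 0 1]
T2·T1 = [-1 2 0; 0 1 0; 0 0 1]
T3·…·T1 = [1 -2 0; 0 1 0; 0 0 1]
T4·…·T1 = [3/2 -3 0; 0 2 0; 0 0 1]
T5·…·T1 = [3/2 -3 0; 3/2 -1 0; 0 0 1]

T = [3/2 -3 0; 3/2 -1 0; 0 0 1]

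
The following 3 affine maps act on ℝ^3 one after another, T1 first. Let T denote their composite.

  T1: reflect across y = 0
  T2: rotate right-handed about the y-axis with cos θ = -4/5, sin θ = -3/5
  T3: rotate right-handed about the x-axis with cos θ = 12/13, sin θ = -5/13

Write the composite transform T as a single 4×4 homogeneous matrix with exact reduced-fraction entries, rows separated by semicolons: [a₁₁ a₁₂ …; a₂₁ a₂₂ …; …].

T = [-4/5 0 -3/5 0; 3/13 -12/13 -4/13 0; 36/65 5/13 -48/65 0; 0 0 0 1]

T1 = [1 0 0 0; 0 -1 0 0; 0 0 1 0; 0 0 0 1]
T2·T1 = [-4/5 0 -3/5 0; 0 -1 0 0; 3/5 0 -4/5 0; 0 0 0 1]
T3·…·T1 = [-4/5 0 -3/5 0; 3/13 -12/13 -4/13 0; 36/65 5/13 -48/65 0; 0 0 0 1]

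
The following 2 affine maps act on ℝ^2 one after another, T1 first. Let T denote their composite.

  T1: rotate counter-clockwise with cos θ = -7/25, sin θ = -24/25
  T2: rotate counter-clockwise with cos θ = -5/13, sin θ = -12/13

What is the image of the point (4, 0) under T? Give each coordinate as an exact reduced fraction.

T1 rotate counter-clockwise with cos θ = -7/25, sin θ = -24/25: (4, 0) → (-28/25, -96/25)
T2 rotate counter-clockwise with cos θ = -5/13, sin θ = -12/13: (-28/25, -96/25) → (-1012/325, 816/325)

T(p) = (-1012/325, 816/325)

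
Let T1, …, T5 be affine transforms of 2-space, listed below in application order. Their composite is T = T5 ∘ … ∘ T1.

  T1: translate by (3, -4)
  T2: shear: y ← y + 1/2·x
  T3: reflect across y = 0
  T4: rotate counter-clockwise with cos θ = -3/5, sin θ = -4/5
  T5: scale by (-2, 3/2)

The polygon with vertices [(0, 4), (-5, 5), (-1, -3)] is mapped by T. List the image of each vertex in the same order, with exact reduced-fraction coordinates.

T1 translate by (3, -4): (0, 4) → (3, 0); (-5, 5) → (-2, 1); (-1, -3) → (2, -7)
T2 shear: y ← y + 1/2·x: (3, 0) → (3, 3/2); (-2, 1) → (-2, 0); (2, -7) → (2, -6)
T3 reflect across y = 0: (3, 3/2) → (3, -3/2); (-2, 0) → (-2, 0); (2, -6) → (2, 6)
T4 rotate counter-clockwise with cos θ = -3/5, sin θ = -4/5: (3, -3/2) → (-3, -3/2); (-2, 0) → (6/5, 8/5); (2, 6) → (18/5, -26/5)
T5 scale by (-2, 3/2): (-3, -3/2) → (6, -9/4); (6/5, 8/5) → (-12/5, 12/5); (18/5, -26/5) → (-36/5, -39/5)

image vertices: (6, -9/4), (-12/5, 12/5), (-36/5, -39/5)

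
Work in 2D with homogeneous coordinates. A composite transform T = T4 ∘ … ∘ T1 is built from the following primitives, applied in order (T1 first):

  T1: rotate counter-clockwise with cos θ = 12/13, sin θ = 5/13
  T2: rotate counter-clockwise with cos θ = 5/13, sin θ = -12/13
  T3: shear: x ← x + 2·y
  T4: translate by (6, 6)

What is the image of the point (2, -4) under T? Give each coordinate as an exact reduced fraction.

T(p) = (-658/169, 296/169)

T1 rotate counter-clockwise with cos θ = 12/13, sin θ = 5/13: (2, -4) → (44/13, -38/13)
T2 rotate counter-clockwise with cos θ = 5/13, sin θ = -12/13: (44/13, -38/13) → (-236/169, -718/169)
T3 shear: x ← x + 2·y: (-236/169, -718/169) → (-1672/169, -718/169)
T4 translate by (6, 6): (-1672/169, -718/169) → (-658/169, 296/169)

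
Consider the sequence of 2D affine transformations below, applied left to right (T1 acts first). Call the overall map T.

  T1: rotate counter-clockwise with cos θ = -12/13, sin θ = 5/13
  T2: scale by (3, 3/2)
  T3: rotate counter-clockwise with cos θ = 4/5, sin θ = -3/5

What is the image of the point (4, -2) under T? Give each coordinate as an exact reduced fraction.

T1 rotate counter-clockwise with cos θ = -12/13, sin θ = 5/13: (4, -2) → (-38/13, 44/13)
T2 scale by (3, 3/2): (-38/13, 44/13) → (-114/13, 66/13)
T3 rotate counter-clockwise with cos θ = 4/5, sin θ = -3/5: (-114/13, 66/13) → (-258/65, 606/65)

T(p) = (-258/65, 606/65)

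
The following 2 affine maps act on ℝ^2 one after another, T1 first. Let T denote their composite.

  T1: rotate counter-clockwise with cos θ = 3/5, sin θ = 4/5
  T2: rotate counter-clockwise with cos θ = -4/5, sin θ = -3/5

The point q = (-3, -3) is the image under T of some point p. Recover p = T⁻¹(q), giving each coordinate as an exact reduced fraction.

p = (3, -3)

T1 = [3/5 -4/5 0; 4/5 3/5 0; 0 0 1]
T2·T1 = [0 1 0; -1 0 0; 0 0 1]
det M = 1; M⁻¹ = [0 -1 0; 1 0 0; 0 0 1]
M⁻¹ · (-3, -3)ᵀ = (3, -3)ᵀ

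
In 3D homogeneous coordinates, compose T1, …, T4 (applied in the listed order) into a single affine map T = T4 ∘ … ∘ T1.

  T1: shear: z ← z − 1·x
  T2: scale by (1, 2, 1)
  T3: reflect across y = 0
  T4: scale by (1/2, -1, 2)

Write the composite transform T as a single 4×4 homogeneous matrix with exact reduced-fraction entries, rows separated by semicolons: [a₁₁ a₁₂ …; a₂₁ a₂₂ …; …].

T1 = [1 0 0 0; 0 1 0 0; -1 0 1 0; 0 0 0 1]
T2·T1 = [1 0 0 0; 0 2 0 0; -1 0 1 0; 0 0 0 1]
T3·…·T1 = [1 0 0 0; 0 -2 0 0; -1 0 1 0; 0 0 0 1]
T4·…·T1 = [1/2 0 0 0; 0 2 0 0; -2 0 2 0; 0 0 0 1]

T = [1/2 0 0 0; 0 2 0 0; -2 0 2 0; 0 0 0 1]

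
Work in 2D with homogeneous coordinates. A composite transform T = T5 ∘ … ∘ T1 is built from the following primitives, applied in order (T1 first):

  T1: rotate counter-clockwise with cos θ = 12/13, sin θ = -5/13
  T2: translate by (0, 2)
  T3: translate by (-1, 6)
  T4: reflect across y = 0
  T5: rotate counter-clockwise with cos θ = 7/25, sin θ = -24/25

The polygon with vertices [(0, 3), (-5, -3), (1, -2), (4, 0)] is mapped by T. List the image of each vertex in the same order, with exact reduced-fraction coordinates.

T1 rotate counter-clockwise with cos θ = 12/13, sin θ = -5/13: (0, 3) → (15/13, 36/13); (-5, -3) → (-75/13, -11/13); (1, -2) → (2/13, -29/13); (4, 0) → (48/13, -20/13)
T2 translate by (0, 2): (15/13, 36/13) → (15/13, 62/13); (-75/13, -11/13) → (-75/13, 15/13); (2/13, -29/13) → (2/13, -3/13); (48/13, -20/13) → (48/13, 6/13)
T3 translate by (-1, 6): (15/13, 62/13) → (2/13, 140/13); (-75/13, 15/13) → (-88/13, 93/13); (2/13, -3/13) → (-11/13, 75/13); (48/13, 6/13) → (35/13, 84/13)
T4 reflect across y = 0: (2/13, 140/13) → (2/13, -140/13); (-88/13, 93/13) → (-88/13, -93/13); (-11/13, 75/13) → (-11/13, -75/13); (35/13, 84/13) → (35/13, -84/13)
T5 rotate counter-clockwise with cos θ = 7/25, sin θ = -24/25: (2/13, -140/13) → (-3346/325, -1028/325); (-88/13, -93/13) → (-2848/325, 1461/325); (-11/13, -75/13) → (-1877/325, -261/325); (35/13, -84/13) → (-1771/325, -1428/325)

image vertices: (-3346/325, -1028/325), (-2848/325, 1461/325), (-1877/325, -261/325), (-1771/325, -1428/325)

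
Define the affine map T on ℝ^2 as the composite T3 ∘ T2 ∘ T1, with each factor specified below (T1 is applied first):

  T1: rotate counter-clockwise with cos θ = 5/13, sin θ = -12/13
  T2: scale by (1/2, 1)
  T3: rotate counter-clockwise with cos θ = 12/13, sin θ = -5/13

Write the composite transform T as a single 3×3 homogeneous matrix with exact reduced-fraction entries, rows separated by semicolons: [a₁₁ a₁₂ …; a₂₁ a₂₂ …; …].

T1 = [5/13 12/13 0; -12/13 5/13 0; 0 0 1]
T2·T1 = [5/26 6/13 0; -12/13 5/13 0; 0 0 1]
T3·…·T1 = [-30/169 97/169 0; -313/338 30/169 0; 0 0 1]

T = [-30/169 97/169 0; -313/338 30/169 0; 0 0 1]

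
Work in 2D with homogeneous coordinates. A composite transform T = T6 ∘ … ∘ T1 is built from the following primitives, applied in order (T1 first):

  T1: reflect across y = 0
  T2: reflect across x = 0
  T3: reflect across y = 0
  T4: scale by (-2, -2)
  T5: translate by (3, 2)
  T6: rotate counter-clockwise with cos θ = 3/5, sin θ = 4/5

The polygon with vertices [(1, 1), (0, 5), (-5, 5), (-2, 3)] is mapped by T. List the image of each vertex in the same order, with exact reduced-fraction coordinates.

image vertices: (3, 4), (41/5, -12/5), (11/5, -52/5), (13/5, -16/5)

T1 reflect across y = 0: (1, 1) → (1, -1); (0, 5) → (0, -5); (-5, 5) → (-5, -5); (-2, 3) → (-2, -3)
T2 reflect across x = 0: (1, -1) → (-1, -1); (0, -5) → (0, -5); (-5, -5) → (5, -5); (-2, -3) → (2, -3)
T3 reflect across y = 0: (-1, -1) → (-1, 1); (0, -5) → (0, 5); (5, -5) → (5, 5); (2, -3) → (2, 3)
T4 scale by (-2, -2): (-1, 1) → (2, -2); (0, 5) → (0, -10); (5, 5) → (-10, -10); (2, 3) → (-4, -6)
T5 translate by (3, 2): (2, -2) → (5, 0); (0, -10) → (3, -8); (-10, -10) → (-7, -8); (-4, -6) → (-1, -4)
T6 rotate counter-clockwise with cos θ = 3/5, sin θ = 4/5: (5, 0) → (3, 4); (3, -8) → (41/5, -12/5); (-7, -8) → (11/5, -52/5); (-1, -4) → (13/5, -16/5)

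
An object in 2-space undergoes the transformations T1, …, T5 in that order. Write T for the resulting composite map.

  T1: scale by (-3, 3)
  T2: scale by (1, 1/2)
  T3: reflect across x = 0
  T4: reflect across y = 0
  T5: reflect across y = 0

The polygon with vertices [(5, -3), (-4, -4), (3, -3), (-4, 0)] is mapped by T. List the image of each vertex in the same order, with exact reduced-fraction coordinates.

T1 scale by (-3, 3): (5, -3) → (-15, -9); (-4, -4) → (12, -12); (3, -3) → (-9, -9); (-4, 0) → (12, 0)
T2 scale by (1, 1/2): (-15, -9) → (-15, -9/2); (12, -12) → (12, -6); (-9, -9) → (-9, -9/2); (12, 0) → (12, 0)
T3 reflect across x = 0: (-15, -9/2) → (15, -9/2); (12, -6) → (-12, -6); (-9, -9/2) → (9, -9/2); (12, 0) → (-12, 0)
T4 reflect across y = 0: (15, -9/2) → (15, 9/2); (-12, -6) → (-12, 6); (9, -9/2) → (9, 9/2); (-12, 0) → (-12, 0)
T5 reflect across y = 0: (15, 9/2) → (15, -9/2); (-12, 6) → (-12, -6); (9, 9/2) → (9, -9/2); (-12, 0) → (-12, 0)

image vertices: (15, -9/2), (-12, -6), (9, -9/2), (-12, 0)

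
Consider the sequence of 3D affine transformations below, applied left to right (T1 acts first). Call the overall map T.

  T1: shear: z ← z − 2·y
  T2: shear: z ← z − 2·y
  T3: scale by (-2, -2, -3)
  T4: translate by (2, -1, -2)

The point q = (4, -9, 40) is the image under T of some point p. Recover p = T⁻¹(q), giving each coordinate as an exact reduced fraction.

T1 = [1 0 0 0; 0 1 0 0; 0 -2 1 0; 0 0 0 1]
T2·T1 = [1 0 0 0; 0 1 0 0; 0 -4 1 0; 0 0 0 1]
T3·…·T1 = [-2 0 0 0; 0 -2 0 0; 0 12 -3 0; 0 0 0 1]
T4·…·T1 = [-2 0 0 2; 0 -2 0 -1; 0 12 -3 -2; 0 0 0 1]
det M = -12; M⁻¹ = [-1/2 0 0 1; 0 -1/2 0 -1/2; 0 -2 -1/3 -8/3; 0 0 0 1]
M⁻¹ · (4, -9, 40)ᵀ = (-1, 4, 2)ᵀ

p = (-1, 4, 2)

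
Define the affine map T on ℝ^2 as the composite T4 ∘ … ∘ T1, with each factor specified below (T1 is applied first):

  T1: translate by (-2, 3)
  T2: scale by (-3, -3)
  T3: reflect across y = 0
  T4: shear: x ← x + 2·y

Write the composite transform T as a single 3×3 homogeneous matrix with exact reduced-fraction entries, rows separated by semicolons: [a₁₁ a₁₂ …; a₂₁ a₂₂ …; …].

T = [-3 6 24; 0 3 9; 0 0 1]

T1 = [1 0 -2; 0 1 3; 0 0 1]
T2·T1 = [-3 0 6; 0 -3 -9; 0 0 1]
T3·…·T1 = [-3 0 6; 0 3 9; 0 0 1]
T4·…·T1 = [-3 6 24; 0 3 9; 0 0 1]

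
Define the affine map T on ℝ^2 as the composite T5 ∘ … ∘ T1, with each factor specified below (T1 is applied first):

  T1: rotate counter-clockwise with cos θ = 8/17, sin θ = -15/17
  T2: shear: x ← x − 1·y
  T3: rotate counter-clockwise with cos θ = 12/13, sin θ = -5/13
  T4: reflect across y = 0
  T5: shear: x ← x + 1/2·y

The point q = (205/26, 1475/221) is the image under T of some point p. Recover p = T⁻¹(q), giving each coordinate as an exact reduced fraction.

p = (5, 0)

T1 = [8/17 15/17 0; -15/17 8/17 0; 0 0 1]
T2·T1 = [23/17 7/17 0; -15/17 8/17 0; 0 0 1]
T3·…·T1 = [201/221 124/221 0; -295/221 61/221 0; 0 0 1]
T4·…·T1 = [201/221 124/221 0; 295/221 -61/221 0; 0 0 1]
T5·…·T1 = [41/26 11/26 0; 295/221 -61/221 0; 0 0 1]
det M = -1; M⁻¹ = [61/221 11/26 0; 295/221 -41/26 0; 0 0 1]
M⁻¹ · (205/26, 1475/221)ᵀ = (5, 0)ᵀ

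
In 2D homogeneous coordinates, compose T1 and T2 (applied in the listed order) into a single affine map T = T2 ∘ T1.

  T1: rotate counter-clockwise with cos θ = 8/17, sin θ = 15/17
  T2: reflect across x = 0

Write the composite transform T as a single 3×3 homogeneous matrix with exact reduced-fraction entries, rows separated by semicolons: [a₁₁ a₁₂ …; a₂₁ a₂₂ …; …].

T1 = [8/17 -15/17 0; 15/17 8/17 0; 0 0 1]
T2·T1 = [-8/17 15/17 0; 15/17 8/17 0; 0 0 1]

T = [-8/17 15/17 0; 15/17 8/17 0; 0 0 1]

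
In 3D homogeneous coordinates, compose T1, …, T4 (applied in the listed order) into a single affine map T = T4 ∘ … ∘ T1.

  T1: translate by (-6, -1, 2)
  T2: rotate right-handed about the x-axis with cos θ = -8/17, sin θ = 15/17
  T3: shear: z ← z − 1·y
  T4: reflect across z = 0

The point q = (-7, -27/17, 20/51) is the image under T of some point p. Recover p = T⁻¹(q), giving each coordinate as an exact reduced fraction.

p = (-1, 0, 1/3)

T1 = [1 0 0 -6; 0 1 0 -1; 0 0 1 2; 0 0 0 1]
T2·T1 = [1 0 0 -6; 0 -8/17 -15/17 -22/17; 0 15/17 -8/17 -31/17; 0 0 0 1]
T3·…·T1 = [1 0 0 -6; 0 -8/17 -15/17 -22/17; 0 23/17 7/17 -9/17; 0 0 0 1]
T4·…·T1 = [1 0 0 -6; 0 -8/17 -15/17 -22/17; 0 -23/17 -7/17 9/17; 0 0 0 1]
det M = -1; M⁻¹ = [1 0 0 6; 0 7/17 -15/17 1; 0 -23/17 8/17 -2; 0 0 0 1]
M⁻¹ · (-7, -27/17, 20/51)ᵀ = (-1, 0, 1/3)ᵀ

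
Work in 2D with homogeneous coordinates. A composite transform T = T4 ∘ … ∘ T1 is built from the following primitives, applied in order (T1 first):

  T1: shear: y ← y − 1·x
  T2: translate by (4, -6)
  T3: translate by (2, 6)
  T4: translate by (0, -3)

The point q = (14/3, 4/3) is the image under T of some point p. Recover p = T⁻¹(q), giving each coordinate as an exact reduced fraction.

T1 = [1 0 0; -1 1 0; 0 0 1]
T2·T1 = [1 0 4; -1 1 -6; 0 0 1]
T3·…·T1 = [1 0 6; -1 1 0; 0 0 1]
T4·…·T1 = [1 0 6; -1 1 -3; 0 0 1]
det M = 1; M⁻¹ = [1 0 -6; 1 1 -3; 0 0 1]
M⁻¹ · (14/3, 4/3)ᵀ = (-4/3, 3)ᵀ

p = (-4/3, 3)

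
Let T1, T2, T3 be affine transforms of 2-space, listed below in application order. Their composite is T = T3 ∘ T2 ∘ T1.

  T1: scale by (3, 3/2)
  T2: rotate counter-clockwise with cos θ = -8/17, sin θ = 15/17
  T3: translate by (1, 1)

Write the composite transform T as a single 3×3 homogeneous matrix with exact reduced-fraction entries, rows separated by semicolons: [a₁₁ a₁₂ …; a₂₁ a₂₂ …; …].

T1 = [3 0 0; 0 3/2 0; 0 0 1]
T2·T1 = [-24/17 -45/34 0; 45/17 -12/17 0; 0 0 1]
T3·…·T1 = [-24/17 -45/34 1; 45/17 -12/17 1; 0 0 1]

T = [-24/17 -45/34 1; 45/17 -12/17 1; 0 0 1]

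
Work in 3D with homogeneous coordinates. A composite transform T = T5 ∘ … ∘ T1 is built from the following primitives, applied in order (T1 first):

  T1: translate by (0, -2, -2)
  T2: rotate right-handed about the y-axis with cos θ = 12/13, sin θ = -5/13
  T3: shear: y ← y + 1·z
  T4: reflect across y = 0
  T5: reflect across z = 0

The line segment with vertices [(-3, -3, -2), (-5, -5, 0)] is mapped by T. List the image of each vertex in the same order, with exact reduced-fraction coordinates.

T1 translate by (0, -2, -2): (-3, -3, -2) → (-3, -5, -4); (-5, -5, 0) → (-5, -7, -2)
T2 rotate right-handed about the y-axis with cos θ = 12/13, sin θ = -5/13: (-3, -5, -4) → (-16/13, -5, -63/13); (-5, -7, -2) → (-50/13, -7, -49/13)
T3 shear: y ← y + 1·z: (-16/13, -5, -63/13) → (-16/13, -128/13, -63/13); (-50/13, -7, -49/13) → (-50/13, -140/13, -49/13)
T4 reflect across y = 0: (-16/13, -128/13, -63/13) → (-16/13, 128/13, -63/13); (-50/13, -140/13, -49/13) → (-50/13, 140/13, -49/13)
T5 reflect across z = 0: (-16/13, 128/13, -63/13) → (-16/13, 128/13, 63/13); (-50/13, 140/13, -49/13) → (-50/13, 140/13, 49/13)

image vertices: (-16/13, 128/13, 63/13), (-50/13, 140/13, 49/13)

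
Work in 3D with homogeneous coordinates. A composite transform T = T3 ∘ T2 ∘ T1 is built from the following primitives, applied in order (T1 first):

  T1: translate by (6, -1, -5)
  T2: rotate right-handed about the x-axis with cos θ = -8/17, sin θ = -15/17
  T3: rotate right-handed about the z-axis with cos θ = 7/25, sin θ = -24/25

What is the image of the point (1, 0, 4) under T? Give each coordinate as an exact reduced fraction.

T(p) = (133/85, -581/85, 23/17)

T1 translate by (6, -1, -5): (1, 0, 4) → (7, -1, -1)
T2 rotate right-handed about the x-axis with cos θ = -8/17, sin θ = -15/17: (7, -1, -1) → (7, -7/17, 23/17)
T3 rotate right-handed about the z-axis with cos θ = 7/25, sin θ = -24/25: (7, -7/17, 23/17) → (133/85, -581/85, 23/17)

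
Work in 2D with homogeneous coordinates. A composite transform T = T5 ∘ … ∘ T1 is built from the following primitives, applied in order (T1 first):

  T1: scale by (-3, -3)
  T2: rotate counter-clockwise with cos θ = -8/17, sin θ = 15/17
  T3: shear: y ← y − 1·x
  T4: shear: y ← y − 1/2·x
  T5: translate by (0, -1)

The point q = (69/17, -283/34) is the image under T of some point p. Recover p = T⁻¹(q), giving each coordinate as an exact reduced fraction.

p = (1, 1)

T1 = [-3 0 0; 0 -3 0; 0 0 1]
T2·T1 = [24/17 45/17 0; -45/17 24/17 0; 0 0 1]
T3·…·T1 = [24/17 45/17 0; -69/17 -21/17 0; 0 0 1]
T4·…·T1 = [24/17 45/17 0; -81/17 -87/34 0; 0 0 1]
T5·…·T1 = [24/17 45/17 0; -81/17 -87/34 -1; 0 0 1]
det M = 9; M⁻¹ = [-29/102 -5/17 -5/17; 9/17 8/51 8/51; 0 0 1]
M⁻¹ · (69/17, -283/34)ᵀ = (1, 1)ᵀ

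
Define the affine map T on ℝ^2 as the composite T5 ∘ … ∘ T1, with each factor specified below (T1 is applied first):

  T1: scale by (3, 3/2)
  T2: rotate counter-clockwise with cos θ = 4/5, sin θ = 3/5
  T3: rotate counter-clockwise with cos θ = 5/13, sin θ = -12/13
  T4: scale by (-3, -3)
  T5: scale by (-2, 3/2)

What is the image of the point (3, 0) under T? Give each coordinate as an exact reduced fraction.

T(p) = (3024/65, 2673/130)

T1 scale by (3, 3/2): (3, 0) → (9, 0)
T2 rotate counter-clockwise with cos θ = 4/5, sin θ = 3/5: (9, 0) → (36/5, 27/5)
T3 rotate counter-clockwise with cos θ = 5/13, sin θ = -12/13: (36/5, 27/5) → (504/65, -297/65)
T4 scale by (-3, -3): (504/65, -297/65) → (-1512/65, 891/65)
T5 scale by (-2, 3/2): (-1512/65, 891/65) → (3024/65, 2673/130)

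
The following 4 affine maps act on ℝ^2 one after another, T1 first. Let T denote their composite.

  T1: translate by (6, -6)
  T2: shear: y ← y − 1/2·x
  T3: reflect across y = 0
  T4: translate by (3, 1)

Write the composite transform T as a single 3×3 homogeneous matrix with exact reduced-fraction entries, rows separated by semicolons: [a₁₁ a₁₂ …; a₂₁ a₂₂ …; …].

T1 = [1 0 6; 0 1 -6; 0 0 1]
T2·T1 = [1 0 6; -1/2 1 -9; 0 0 1]
T3·…·T1 = [1 0 6; 1/2 -1 9; 0 0 1]
T4·…·T1 = [1 0 9; 1/2 -1 10; 0 0 1]

T = [1 0 9; 1/2 -1 10; 0 0 1]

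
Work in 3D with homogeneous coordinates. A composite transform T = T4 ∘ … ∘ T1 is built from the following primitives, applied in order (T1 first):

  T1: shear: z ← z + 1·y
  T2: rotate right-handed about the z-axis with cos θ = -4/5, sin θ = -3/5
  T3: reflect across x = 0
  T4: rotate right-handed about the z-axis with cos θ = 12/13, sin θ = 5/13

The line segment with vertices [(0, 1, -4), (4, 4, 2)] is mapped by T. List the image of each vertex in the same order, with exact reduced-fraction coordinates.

T1 shear: z ← z + 1·y: (0, 1, -4) → (0, 1, -3); (4, 4, 2) → (4, 4, 6)
T2 rotate right-handed about the z-axis with cos θ = -4/5, sin θ = -3/5: (0, 1, -3) → (3/5, -4/5, -3); (4, 4, 6) → (-4/5, -28/5, 6)
T3 reflect across x = 0: (3/5, -4/5, -3) → (-3/5, -4/5, -3); (-4/5, -28/5, 6) → (4/5, -28/5, 6)
T4 rotate right-handed about the z-axis with cos θ = 12/13, sin θ = 5/13: (-3/5, -4/5, -3) → (-16/65, -63/65, -3); (4/5, -28/5, 6) → (188/65, -316/65, 6)

image vertices: (-16/65, -63/65, -3), (188/65, -316/65, 6)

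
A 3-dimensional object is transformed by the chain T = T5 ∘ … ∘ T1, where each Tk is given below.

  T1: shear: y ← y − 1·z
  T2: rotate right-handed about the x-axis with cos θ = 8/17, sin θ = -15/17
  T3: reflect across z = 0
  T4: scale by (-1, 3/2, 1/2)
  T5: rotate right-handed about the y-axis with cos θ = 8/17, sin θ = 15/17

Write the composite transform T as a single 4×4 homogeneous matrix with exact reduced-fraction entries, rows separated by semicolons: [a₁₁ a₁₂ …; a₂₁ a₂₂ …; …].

T = [-8/17 225/578 -345/578 0; 0 12/17 21/34 0; 15/17 60/289 -92/289 0; 0 0 0 1]

T1 = [1 0 0 0; 0 1 -1 0; 0 0 1 0; 0 0 0 1]
T2·T1 = [1 0 0 0; 0 8/17 7/17 0; 0 -15/17 23/17 0; 0 0 0 1]
T3·…·T1 = [1 0 0 0; 0 8/17 7/17 0; 0 15/17 -23/17 0; 0 0 0 1]
T4·…·T1 = [-1 0 0 0; 0 12/17 21/34 0; 0 15/34 -23/34 0; 0 0 0 1]
T5·…·T1 = [-8/17 225/578 -345/578 0; 0 12/17 21/34 0; 15/17 60/289 -92/289 0; 0 0 0 1]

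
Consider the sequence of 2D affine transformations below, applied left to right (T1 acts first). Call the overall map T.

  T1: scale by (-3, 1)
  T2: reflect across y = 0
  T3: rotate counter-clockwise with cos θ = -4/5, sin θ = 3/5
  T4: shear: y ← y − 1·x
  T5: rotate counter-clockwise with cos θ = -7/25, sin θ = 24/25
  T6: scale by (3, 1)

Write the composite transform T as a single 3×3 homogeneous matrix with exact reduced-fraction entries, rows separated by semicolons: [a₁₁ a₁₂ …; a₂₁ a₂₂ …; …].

T = [252/25 -27/25 0; 87/25 13/25 0; 0 0 1]

T1 = [-3 0 0; 0 1 0; 0 0 1]
T2·T1 = [-3 0 0; 0 -1 0; 0 0 1]
T3·…·T1 = [12/5 3/5 0; -9/5 4/5 0; 0 0 1]
T4·…·T1 = [12/5 3/5 0; -21/5 1/5 0; 0 0 1]
T5·…·T1 = [84/25 -9/25 0; 87/25 13/25 0; 0 0 1]
T6·…·T1 = [252/25 -27/25 0; 87/25 13/25 0; 0 0 1]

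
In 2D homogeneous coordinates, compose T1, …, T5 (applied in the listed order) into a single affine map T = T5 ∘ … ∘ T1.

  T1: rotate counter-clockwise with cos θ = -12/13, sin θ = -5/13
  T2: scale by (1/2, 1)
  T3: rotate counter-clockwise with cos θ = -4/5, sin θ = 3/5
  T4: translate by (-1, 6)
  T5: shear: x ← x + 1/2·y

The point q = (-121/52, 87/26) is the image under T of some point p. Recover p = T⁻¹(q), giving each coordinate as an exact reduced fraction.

T1 = [-12/13 5/13 0; -5/13 -12/13 0; 0 0 1]
T2·T1 = [-6/13 5/26 0; -5/13 -12/13 0; 0 0 1]
T3·…·T1 = [3/5 2/5 0; 2/65 111/130 0; 0 0 1]
T4·…·T1 = [3/5 2/5 -1; 2/65 111/130 6; 0 0 1]
T5·…·T1 = [8/13 43/52 2; 2/65 111/130 6; 0 0 1]
det M = 1/2; M⁻¹ = [111/65 -43/26 423/65; -4/65 16/13 -472/65; 0 0 1]
M⁻¹ · (-121/52, 87/26)ᵀ = (-3, -3)ᵀ

p = (-3, -3)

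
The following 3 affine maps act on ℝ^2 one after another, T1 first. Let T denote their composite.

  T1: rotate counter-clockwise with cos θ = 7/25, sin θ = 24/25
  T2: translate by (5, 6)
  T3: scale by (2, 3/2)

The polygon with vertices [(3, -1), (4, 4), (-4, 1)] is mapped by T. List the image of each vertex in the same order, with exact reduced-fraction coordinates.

T1 rotate counter-clockwise with cos θ = 7/25, sin θ = 24/25: (3, -1) → (9/5, 13/5); (4, 4) → (-68/25, 124/25); (-4, 1) → (-52/25, -89/25)
T2 translate by (5, 6): (9/5, 13/5) → (34/5, 43/5); (-68/25, 124/25) → (57/25, 274/25); (-52/25, -89/25) → (73/25, 61/25)
T3 scale by (2, 3/2): (34/5, 43/5) → (68/5, 129/10); (57/25, 274/25) → (114/25, 411/25); (73/25, 61/25) → (146/25, 183/50)

image vertices: (68/5, 129/10), (114/25, 411/25), (146/25, 183/50)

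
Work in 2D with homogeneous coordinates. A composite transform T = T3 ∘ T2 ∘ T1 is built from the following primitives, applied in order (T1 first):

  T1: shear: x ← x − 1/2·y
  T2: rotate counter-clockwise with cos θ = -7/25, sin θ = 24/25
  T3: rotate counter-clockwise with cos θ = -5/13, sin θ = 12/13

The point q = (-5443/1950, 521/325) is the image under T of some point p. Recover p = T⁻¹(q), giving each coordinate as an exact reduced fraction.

p = (-1/3, -3)

T1 = [1 -1/2 0; 0 1 0; 0 0 1]
T2·T1 = [-7/25 -41/50 0; 24/25 -19/25 0; 0 0 1]
T3·…·T1 = [-253/325 661/650 0; -204/325 -151/325 0; 0 0 1]
det M = 1; M⁻¹ = [-151/325 -661/650 0; 204/325 -253/325 0; 0 0 1]
M⁻¹ · (-5443/1950, 521/325)ᵀ = (-1/3, -3)ᵀ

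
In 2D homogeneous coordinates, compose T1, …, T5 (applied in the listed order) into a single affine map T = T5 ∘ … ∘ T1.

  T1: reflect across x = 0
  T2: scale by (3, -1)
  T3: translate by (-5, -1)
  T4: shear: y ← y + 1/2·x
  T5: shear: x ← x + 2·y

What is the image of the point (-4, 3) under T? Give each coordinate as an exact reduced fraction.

T(p) = (6, -1/2)

T1 reflect across x = 0: (-4, 3) → (4, 3)
T2 scale by (3, -1): (4, 3) → (12, -3)
T3 translate by (-5, -1): (12, -3) → (7, -4)
T4 shear: y ← y + 1/2·x: (7, -4) → (7, -1/2)
T5 shear: x ← x + 2·y: (7, -1/2) → (6, -1/2)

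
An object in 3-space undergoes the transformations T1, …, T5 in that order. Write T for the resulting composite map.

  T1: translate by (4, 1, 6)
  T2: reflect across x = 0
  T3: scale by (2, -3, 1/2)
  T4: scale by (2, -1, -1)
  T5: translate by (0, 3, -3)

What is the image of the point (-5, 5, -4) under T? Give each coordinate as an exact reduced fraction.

T1 translate by (4, 1, 6): (-5, 5, -4) → (-1, 6, 2)
T2 reflect across x = 0: (-1, 6, 2) → (1, 6, 2)
T3 scale by (2, -3, 1/2): (1, 6, 2) → (2, -18, 1)
T4 scale by (2, -1, -1): (2, -18, 1) → (4, 18, -1)
T5 translate by (0, 3, -3): (4, 18, -1) → (4, 21, -4)

T(p) = (4, 21, -4)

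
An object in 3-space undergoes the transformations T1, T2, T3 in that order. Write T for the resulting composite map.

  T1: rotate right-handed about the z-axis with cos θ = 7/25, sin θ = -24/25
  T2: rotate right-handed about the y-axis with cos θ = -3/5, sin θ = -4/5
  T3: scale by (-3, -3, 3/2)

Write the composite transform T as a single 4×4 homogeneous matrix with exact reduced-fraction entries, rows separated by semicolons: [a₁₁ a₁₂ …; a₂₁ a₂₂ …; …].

T = [63/125 216/125 12/5 0; 72/25 -21/25 0 0; 42/125 144/125 -9/10 0; 0 0 0 1]

T1 = [7/25 24/25 0 0; -24/25 7/25 0 0; 0 0 1 0; 0 0 0 1]
T2·T1 = [-21/125 -72/125 -4/5 0; -24/25 7/25 0 0; 28/125 96/125 -3/5 0; 0 0 0 1]
T3·…·T1 = [63/125 216/125 12/5 0; 72/25 -21/25 0 0; 42/125 144/125 -9/10 0; 0 0 0 1]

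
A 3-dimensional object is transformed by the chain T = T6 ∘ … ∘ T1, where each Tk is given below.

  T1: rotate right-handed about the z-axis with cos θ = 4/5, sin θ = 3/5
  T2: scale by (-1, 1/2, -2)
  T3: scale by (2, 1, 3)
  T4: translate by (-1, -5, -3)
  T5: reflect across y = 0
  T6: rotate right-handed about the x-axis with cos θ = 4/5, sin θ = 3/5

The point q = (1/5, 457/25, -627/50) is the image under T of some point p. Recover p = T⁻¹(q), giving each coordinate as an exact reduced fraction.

T1 = [4/5 -3/5 0 0; 3/5 4/5 0 0; 0 0 1 0; 0 0 0 1]
T2·T1 = [-4/5 3/5 0 0; 3/10 2/5 0 0; 0 0 -2 0; 0 0 0 1]
T3·…·T1 = [-8/5 6/5 0 0; 3/10 2/5 0 0; 0 0 -6 0; 0 0 0 1]
T4·…·T1 = [-8/5 6/5 0 -1; 3/10 2/5 0 -5; 0 0 -6 -3; 0 0 0 1]
T5·…·T1 = [-8/5 6/5 0 -1; -3/10 -2/5 0 5; 0 0 -6 -3; 0 0 0 1]
T6·…·T1 = [-8/5 6/5 0 -1; -6/25 -8/25 18/5 29/5; -9/50 -6/25 -24/5 3/5; 0 0 0 1]
det M = -6; M⁻¹ = [-2/5 -24/25 -18/25 28/5; 3/10 -32/25 -24/25 83/10; 0 1/10 -2/15 -1/2; 0 0 0 1]
M⁻¹ · (1/5, 457/25, -627/50)ᵀ = (-3, -3, 3)ᵀ

p = (-3, -3, 3)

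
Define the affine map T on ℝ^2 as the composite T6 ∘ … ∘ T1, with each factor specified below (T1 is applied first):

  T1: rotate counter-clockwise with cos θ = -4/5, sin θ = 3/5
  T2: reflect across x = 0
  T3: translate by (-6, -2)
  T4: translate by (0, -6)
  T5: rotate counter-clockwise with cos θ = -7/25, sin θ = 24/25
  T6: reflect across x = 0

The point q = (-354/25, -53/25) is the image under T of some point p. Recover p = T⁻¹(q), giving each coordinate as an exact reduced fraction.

T1 = [-4/5 -3/5 0; 3/5 -4/5 0; 0 0 1]
T2·T1 = [4/5 3/5 0; 3/5 -4/5 0; 0 0 1]
T3·…·T1 = [4/5 3/5 -6; 3/5 -4/5 -2; 0 0 1]
T4·…·T1 = [4/5 3/5 -6; 3/5 -4/5 -8; 0 0 1]
T5·…·T1 = [-4/5 3/5 234/25; 3/5 4/5 -88/25; 0 0 1]
T6·…·T1 = [4/5 -3/5 -234/25; 3/5 4/5 -88/25; 0 0 1]
det M = 1; M⁻¹ = [4/5 3/5 48/5; -3/5 4/5 -14/5; 0 0 1]
M⁻¹ · (-354/25, -53/25)ᵀ = (-3, 4)ᵀ

p = (-3, 4)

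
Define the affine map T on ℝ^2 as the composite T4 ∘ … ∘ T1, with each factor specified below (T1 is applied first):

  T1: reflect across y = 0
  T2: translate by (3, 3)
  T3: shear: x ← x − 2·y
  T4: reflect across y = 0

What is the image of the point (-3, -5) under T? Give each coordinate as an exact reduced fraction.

T(p) = (-16, -8)

T1 reflect across y = 0: (-3, -5) → (-3, 5)
T2 translate by (3, 3): (-3, 5) → (0, 8)
T3 shear: x ← x − 2·y: (0, 8) → (-16, 8)
T4 reflect across y = 0: (-16, 8) → (-16, -8)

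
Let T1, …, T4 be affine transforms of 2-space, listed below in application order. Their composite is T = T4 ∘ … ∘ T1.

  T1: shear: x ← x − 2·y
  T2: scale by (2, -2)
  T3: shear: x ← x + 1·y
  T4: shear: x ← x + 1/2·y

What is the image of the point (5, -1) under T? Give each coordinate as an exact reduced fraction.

T1 shear: x ← x − 2·y: (5, -1) → (7, -1)
T2 scale by (2, -2): (7, -1) → (14, 2)
T3 shear: x ← x + 1·y: (14, 2) → (16, 2)
T4 shear: x ← x + 1/2·y: (16, 2) → (17, 2)

T(p) = (17, 2)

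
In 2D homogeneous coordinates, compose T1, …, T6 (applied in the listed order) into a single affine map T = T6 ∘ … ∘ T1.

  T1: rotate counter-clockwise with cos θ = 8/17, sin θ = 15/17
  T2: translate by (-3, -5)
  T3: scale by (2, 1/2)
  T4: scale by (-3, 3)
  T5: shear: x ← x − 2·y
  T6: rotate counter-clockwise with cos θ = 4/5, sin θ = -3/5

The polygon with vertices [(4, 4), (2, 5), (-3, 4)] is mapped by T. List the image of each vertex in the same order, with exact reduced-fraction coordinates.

T1 rotate counter-clockwise with cos θ = 8/17, sin θ = 15/17: (4, 4) → (-28/17, 92/17); (2, 5) → (-59/17, 70/17); (-3, 4) → (-84/17, -13/17)
T2 translate by (-3, -5): (-28/17, 92/17) → (-79/17, 7/17); (-59/17, 70/17) → (-110/17, -15/17); (-84/17, -13/17) → (-135/17, -98/17)
T3 scale by (2, 1/2): (-79/17, 7/17) → (-158/17, 7/34); (-110/17, -15/17) → (-220/17, -15/34); (-135/17, -98/17) → (-270/17, -49/17)
T4 scale by (-3, 3): (-158/17, 7/34) → (474/17, 21/34); (-220/17, -15/34) → (660/17, -45/34); (-270/17, -49/17) → (810/17, -147/17)
T5 shear: x ← x − 2·y: (474/17, 21/34) → (453/17, 21/34); (660/17, -45/34) → (705/17, -45/34); (810/17, -147/17) → (1104/17, -147/17)
T6 rotate counter-clockwise with cos θ = 4/5, sin θ = -3/5: (453/17, 21/34) → (3687/170, -1317/85); (705/17, -45/34) → (1101/34, -441/17); (1104/17, -147/17) → (795/17, -780/17)

image vertices: (3687/170, -1317/85), (1101/34, -441/17), (795/17, -780/17)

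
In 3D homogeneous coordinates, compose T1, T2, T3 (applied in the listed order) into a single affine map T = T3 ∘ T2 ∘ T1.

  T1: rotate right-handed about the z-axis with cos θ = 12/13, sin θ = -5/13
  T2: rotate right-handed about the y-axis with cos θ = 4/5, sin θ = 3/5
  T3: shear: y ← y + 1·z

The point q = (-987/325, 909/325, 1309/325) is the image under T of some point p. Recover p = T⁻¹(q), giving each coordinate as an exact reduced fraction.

p = (-4, -3, 7/5)

T1 = [12/13 5/13 0 0; -5/13 12/13 0 0; 0 0 1 0; 0 0 0 1]
T2·T1 = [48/65 4/13 3/5 0; -5/13 12/13 0 0; -36/65 -3/13 4/5 0; 0 0 0 1]
T3·…·T1 = [48/65 4/13 3/5 0; -61/65 9/13 4/5 0; -36/65 -3/13 4/5 0; 0 0 0 1]
det M = 1; M⁻¹ = [48/65 -5/13 -11/65 0; 4/13 12/13 -15/13 0; 3/5 0 4/5 0; 0 0 0 1]
M⁻¹ · (-987/325, 909/325, 1309/325)ᵀ = (-4, -3, 7/5)ᵀ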